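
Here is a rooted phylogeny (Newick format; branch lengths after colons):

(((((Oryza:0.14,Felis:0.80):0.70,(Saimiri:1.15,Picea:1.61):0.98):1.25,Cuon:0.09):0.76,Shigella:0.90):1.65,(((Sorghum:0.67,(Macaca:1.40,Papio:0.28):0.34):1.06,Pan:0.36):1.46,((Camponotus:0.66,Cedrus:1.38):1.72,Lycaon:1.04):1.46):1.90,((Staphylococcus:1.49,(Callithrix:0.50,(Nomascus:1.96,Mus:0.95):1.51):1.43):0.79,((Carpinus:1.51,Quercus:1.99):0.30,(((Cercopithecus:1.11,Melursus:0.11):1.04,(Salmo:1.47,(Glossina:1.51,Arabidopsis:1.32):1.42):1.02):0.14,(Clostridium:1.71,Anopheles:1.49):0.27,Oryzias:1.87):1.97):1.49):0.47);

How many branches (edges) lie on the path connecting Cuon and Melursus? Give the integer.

9

The MRCA of Cuon and Melursus is the root of the tree.
From Cuon up to that node: 3 branches. From Melursus up to the same node: 6 branches. Total: 3 + 6 = 9.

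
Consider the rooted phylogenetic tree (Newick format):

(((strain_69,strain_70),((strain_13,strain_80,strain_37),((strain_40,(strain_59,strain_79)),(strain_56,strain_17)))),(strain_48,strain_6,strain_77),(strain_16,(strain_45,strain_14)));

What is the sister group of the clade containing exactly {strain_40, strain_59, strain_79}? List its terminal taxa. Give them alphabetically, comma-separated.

The clade containing exactly {strain_40, strain_59, strain_79} attaches to the tree at the node subtending ((strain_40,(strain_59,strain_79)),(strain_56,strain_17)).
The other lineage descending from that same node — the sister group — is (strain_56,strain_17); its 2 tips in alphabetical order are the answer.

strain_17, strain_56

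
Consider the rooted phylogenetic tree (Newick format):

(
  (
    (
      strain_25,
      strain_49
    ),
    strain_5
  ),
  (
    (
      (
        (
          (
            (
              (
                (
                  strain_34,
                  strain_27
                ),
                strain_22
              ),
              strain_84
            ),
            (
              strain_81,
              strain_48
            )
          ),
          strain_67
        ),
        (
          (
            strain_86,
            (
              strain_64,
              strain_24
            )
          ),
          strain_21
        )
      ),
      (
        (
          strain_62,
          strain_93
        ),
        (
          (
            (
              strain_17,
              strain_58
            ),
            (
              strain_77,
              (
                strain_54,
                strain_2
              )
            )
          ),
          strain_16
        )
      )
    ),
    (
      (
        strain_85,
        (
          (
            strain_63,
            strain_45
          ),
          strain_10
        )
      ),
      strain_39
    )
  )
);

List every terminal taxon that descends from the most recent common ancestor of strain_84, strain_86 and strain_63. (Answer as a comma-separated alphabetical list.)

Tracing strain_84: it sits inside (((strain_34,strain_27),strain_22),strain_84).
Tracing strain_86: it sits inside (strain_86,(strain_64,strain_24)).
Tracing strain_63: it sits inside (strain_63,strain_45).
The smallest clade enclosing all 3 is ((((((((strain_34,strain_27),strain_22),strain_84),(strain_81,strain_48)),strain_67),((strain_86,(strain_64,strain_24)),strain_21)),((strain_62,strain_93),(((strain_17,strain_58),(strain_77,(strain_54,strain_2))),strain_16))),((strain_85,((strain_63,strain_45),strain_10)),strain_39)); the answer is its 24 terminal taxa in alphabetical order.

strain_10, strain_16, strain_17, strain_2, strain_21, strain_22, strain_24, strain_27, strain_34, strain_39, strain_45, strain_48, strain_54, strain_58, strain_62, strain_63, strain_64, strain_67, strain_77, strain_81, strain_84, strain_85, strain_86, strain_93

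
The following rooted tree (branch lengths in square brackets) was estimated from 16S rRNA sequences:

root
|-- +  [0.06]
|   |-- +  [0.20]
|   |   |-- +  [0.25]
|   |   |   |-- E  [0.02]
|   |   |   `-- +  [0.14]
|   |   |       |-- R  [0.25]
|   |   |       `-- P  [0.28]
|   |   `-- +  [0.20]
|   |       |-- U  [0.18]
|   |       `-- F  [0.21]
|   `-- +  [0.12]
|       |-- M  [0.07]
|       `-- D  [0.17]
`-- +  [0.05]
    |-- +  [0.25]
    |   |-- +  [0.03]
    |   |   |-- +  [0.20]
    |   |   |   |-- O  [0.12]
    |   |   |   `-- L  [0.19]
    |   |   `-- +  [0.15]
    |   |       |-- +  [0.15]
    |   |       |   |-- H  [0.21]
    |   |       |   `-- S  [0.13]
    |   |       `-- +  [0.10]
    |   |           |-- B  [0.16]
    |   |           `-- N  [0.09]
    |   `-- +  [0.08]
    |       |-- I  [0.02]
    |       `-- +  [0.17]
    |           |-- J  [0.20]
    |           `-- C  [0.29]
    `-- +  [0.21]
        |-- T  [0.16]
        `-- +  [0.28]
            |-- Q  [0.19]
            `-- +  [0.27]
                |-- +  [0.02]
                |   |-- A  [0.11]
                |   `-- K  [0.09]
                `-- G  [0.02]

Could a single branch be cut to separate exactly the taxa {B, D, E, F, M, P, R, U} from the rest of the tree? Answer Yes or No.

No

The MRCA of the listed taxa is the root, so the smallest clade containing them is the whole tree.
That clade also contains A, C, G, H, I, J, K, L, N, O, Q, S, T, which are not in the proposed group, so the group is not monophyletic.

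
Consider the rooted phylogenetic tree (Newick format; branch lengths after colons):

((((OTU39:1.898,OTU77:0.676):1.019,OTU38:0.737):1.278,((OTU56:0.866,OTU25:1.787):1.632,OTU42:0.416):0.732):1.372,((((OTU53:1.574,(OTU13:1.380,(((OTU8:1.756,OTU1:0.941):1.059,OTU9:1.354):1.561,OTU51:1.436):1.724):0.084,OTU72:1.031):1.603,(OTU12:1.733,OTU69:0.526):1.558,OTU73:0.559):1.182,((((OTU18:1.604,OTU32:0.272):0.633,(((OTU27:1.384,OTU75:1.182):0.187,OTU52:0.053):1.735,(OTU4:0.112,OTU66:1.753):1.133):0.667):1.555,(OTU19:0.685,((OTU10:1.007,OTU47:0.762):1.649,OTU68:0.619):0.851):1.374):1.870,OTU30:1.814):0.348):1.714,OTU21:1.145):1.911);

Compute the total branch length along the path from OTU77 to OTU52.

14.198

The path runs OTU77 → … → MRCA → … → OTU52; the MRCA is the root of the tree.
Branch lengths along that path: 0.676 + 1.019 + 1.278 + 1.372 + 1.911 + 1.714 + 0.348 + 1.870 + 1.555 + 0.667 + 1.735 + 0.053 = 14.198.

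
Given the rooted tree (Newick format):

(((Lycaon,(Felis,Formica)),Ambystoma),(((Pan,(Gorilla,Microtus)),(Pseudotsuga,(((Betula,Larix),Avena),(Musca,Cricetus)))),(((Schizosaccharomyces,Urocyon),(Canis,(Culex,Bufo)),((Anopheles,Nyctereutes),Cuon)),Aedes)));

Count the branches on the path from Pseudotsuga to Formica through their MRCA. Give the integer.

8

The MRCA of Pseudotsuga and Formica is the root of the tree.
From Pseudotsuga up to that node: 4 branches. From Formica up to the same node: 4 branches. Total: 4 + 4 = 8.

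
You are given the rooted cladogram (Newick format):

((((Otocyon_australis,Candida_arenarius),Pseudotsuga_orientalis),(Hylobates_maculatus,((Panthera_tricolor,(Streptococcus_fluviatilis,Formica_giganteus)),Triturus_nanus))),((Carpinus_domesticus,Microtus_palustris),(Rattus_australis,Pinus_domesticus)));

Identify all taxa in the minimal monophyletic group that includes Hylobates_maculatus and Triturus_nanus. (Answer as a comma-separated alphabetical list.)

Tracing Hylobates_maculatus: it sits inside (Hylobates_maculatus,((Panthera_tricolor,(Streptococcus_fluviatilis,Formica_giganteus)),Triturus_nanus)).
Tracing Triturus_nanus: it sits inside ((Panthera_tricolor,(Streptococcus_fluviatilis,Formica_giganteus)),Triturus_nanus).
The smallest clade enclosing both is (Hylobates_maculatus,((Panthera_tricolor,(Streptococcus_fluviatilis,Formica_giganteus)),Triturus_nanus)); the answer is its 5 terminal taxa in alphabetical order.

Formica_giganteus, Hylobates_maculatus, Panthera_tricolor, Streptococcus_fluviatilis, Triturus_nanus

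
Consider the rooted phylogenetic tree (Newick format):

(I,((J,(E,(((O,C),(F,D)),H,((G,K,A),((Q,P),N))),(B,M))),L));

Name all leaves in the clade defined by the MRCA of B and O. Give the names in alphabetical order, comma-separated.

A, B, C, D, E, F, G, H, K, M, N, O, P, Q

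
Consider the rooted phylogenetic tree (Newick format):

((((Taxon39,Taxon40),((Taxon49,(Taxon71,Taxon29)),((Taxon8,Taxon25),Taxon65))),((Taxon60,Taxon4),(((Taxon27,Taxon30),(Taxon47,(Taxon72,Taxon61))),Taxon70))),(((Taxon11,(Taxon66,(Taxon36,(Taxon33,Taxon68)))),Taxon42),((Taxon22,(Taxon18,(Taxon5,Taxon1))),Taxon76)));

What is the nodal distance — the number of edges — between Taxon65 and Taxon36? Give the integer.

11

The MRCA of Taxon65 and Taxon36 is the root of the tree.
From Taxon65 up to that node: 5 branches. From Taxon36 up to the same node: 6 branches. Total: 5 + 6 = 11.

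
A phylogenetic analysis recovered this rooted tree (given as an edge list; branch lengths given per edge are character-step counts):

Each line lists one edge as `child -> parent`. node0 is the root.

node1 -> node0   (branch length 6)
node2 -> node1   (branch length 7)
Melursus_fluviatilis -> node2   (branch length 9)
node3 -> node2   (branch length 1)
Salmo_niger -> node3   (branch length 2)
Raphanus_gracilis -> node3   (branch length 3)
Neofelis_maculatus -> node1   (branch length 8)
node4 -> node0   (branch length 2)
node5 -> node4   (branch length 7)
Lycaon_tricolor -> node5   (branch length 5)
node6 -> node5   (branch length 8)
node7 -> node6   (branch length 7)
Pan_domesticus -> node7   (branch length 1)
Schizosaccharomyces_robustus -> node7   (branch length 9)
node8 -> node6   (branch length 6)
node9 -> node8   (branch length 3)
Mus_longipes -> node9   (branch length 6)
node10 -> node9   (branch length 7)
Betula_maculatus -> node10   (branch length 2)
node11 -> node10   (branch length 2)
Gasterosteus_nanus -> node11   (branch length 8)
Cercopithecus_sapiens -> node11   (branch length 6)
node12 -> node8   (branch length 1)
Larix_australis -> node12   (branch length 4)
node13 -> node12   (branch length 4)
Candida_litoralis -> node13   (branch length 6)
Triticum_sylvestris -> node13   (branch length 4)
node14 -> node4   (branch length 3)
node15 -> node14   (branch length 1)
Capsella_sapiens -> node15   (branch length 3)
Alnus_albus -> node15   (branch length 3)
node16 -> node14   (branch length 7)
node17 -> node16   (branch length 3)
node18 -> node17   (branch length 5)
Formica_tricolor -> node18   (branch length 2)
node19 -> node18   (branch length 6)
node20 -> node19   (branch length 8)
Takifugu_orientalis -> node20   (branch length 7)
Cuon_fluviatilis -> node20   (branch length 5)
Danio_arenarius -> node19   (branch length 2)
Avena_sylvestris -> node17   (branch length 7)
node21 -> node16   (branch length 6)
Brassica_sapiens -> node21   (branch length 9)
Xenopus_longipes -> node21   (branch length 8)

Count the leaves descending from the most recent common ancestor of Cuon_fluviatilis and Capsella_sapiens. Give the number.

9

The MRCA of Cuon_fluviatilis and Capsella_sapiens is the node subtending ((Capsella_sapiens,Alnus_albus),(((Formica_tricolor,((Takifugu_orientalis,Cuon_fluviatilis),Danio_arenarius)),Avena_sylvestris),(Brassica_sapiens,Xenopus_longipes))).
That clade contains 9 terminal taxa: Alnus_albus, Avena_sylvestris, Brassica_sapiens, Capsella_sapiens, Cuon_fluviatilis, Danio_arenarius, Formica_tricolor, Takifugu_orientalis, Xenopus_longipes.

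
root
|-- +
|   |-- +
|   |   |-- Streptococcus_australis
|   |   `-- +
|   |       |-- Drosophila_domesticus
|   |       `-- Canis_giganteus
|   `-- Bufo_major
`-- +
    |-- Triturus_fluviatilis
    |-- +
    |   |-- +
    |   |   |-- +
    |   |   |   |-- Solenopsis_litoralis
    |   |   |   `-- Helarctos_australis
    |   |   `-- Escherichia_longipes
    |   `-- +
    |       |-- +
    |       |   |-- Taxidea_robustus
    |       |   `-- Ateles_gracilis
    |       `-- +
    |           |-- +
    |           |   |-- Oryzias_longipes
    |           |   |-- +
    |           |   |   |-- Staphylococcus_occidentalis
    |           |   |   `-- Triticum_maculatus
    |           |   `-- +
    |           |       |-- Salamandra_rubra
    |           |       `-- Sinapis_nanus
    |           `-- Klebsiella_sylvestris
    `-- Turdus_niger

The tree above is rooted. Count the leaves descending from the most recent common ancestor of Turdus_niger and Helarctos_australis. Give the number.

The MRCA of Turdus_niger and Helarctos_australis is the node subtending (Triturus_fluviatilis,(((Solenopsis_litoralis,Helarctos_australis),Escherichia_longipes),((Taxidea_robustus,Ateles_gracilis),((Oryzias_longipes,(Staphylococcus_occidentalis,Triticum_maculatus),(Salamandra_rubra,Sinapis_nanus)),Klebsiella_sylvestris))),Turdus_niger).
That clade contains 13 terminal taxa: Ateles_gracilis, Escherichia_longipes, Helarctos_australis, Klebsiella_sylvestris, Oryzias_longipes, Salamandra_rubra, Sinapis_nanus, Solenopsis_litoralis, Staphylococcus_occidentalis, Taxidea_robustus, Triticum_maculatus, Triturus_fluviatilis, Turdus_niger.

13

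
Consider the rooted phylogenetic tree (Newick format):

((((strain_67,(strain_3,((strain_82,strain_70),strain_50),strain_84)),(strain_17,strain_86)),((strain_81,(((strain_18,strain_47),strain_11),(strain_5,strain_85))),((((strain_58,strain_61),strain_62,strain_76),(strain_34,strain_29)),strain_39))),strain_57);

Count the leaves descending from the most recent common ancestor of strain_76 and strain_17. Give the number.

21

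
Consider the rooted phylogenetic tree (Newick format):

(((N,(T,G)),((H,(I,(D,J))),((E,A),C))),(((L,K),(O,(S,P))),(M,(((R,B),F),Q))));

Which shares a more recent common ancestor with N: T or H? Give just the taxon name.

The MRCA of N and T subtends (N,(T,G)) (3 taxa).
The MRCA of N and H subtends ((N,(T,G)),((H,(I,(D,J))),((E,A),C))) (10 taxa).
The first is nested inside the second, so N shares a more recent common ancestor with T.

T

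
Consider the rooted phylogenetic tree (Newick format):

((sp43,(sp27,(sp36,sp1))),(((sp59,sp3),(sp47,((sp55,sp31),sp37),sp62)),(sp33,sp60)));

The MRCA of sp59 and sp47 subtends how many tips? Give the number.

7

The MRCA of sp59 and sp47 is the node subtending ((sp59,sp3),(sp47,((sp55,sp31),sp37),sp62)).
That clade contains 7 terminal taxa: sp3, sp31, sp37, sp47, sp55, sp59, sp62.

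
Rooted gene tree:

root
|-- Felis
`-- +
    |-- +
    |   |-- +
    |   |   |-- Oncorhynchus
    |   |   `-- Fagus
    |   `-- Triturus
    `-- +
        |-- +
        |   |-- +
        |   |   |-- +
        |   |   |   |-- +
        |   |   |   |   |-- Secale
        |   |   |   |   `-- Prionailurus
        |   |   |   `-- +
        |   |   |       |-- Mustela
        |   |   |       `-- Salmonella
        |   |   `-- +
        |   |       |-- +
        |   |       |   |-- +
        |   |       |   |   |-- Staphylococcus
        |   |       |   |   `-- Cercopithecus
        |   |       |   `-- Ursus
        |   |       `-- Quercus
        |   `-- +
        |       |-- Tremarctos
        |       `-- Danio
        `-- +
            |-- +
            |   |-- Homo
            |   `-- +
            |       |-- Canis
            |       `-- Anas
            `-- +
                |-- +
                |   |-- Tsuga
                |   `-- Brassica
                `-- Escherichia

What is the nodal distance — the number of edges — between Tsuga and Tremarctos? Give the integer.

7

The MRCA of Tsuga and Tremarctos is the node subtending (((((Secale,Prionailurus),(Mustela,Salmonella)),(((Staphylococcus,Cercopithecus),Ursus),Quercus)),(Tremarctos,Danio)),((Homo,(Canis,Anas)),((Tsuga,Brassica),Escherichia))).
From Tsuga up to that node: 4 branches. From Tremarctos up to the same node: 3 branches. Total: 4 + 3 = 7.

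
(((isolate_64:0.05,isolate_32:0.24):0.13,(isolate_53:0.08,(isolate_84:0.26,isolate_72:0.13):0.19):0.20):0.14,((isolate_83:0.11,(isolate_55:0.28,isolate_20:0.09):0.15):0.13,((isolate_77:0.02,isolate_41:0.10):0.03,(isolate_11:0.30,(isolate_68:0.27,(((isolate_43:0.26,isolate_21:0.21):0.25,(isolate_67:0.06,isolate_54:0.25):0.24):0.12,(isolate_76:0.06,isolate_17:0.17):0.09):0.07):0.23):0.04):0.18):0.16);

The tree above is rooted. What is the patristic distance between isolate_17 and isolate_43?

0.89

The path runs isolate_17 → … → MRCA → … → isolate_43; the MRCA is the node subtending (((isolate_43,isolate_21),(isolate_67,isolate_54)),(isolate_76,isolate_17)).
Branch lengths along that path: 0.17 + 0.09 + 0.12 + 0.25 + 0.26 = 0.89.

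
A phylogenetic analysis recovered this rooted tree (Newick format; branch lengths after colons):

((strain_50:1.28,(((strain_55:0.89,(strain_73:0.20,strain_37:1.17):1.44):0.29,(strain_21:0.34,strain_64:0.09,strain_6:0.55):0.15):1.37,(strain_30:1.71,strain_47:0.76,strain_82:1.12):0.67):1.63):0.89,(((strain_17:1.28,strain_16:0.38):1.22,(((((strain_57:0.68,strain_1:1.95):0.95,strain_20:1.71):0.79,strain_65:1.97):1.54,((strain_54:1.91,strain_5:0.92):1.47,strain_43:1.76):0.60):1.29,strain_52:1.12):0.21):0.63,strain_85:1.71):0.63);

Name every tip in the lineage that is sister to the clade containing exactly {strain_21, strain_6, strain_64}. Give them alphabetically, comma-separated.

The clade containing exactly {strain_21, strain_6, strain_64} attaches to the tree at the node subtending ((strain_55,(strain_73,strain_37)),(strain_21,strain_64,strain_6)).
The other lineage descending from that same node — the sister group — is (strain_55,(strain_73,strain_37)); its 3 tips in alphabetical order are the answer.

strain_37, strain_55, strain_73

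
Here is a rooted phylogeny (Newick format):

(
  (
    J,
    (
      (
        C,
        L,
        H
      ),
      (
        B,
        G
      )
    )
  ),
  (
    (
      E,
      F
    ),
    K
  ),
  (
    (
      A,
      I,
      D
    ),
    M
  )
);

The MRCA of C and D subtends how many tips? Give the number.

13

The MRCA of C and D is the root, so the clade is the entire tree.
That clade contains 13 terminal taxa: A, B, C, D, E, F, G, H, I, J, K, L, M.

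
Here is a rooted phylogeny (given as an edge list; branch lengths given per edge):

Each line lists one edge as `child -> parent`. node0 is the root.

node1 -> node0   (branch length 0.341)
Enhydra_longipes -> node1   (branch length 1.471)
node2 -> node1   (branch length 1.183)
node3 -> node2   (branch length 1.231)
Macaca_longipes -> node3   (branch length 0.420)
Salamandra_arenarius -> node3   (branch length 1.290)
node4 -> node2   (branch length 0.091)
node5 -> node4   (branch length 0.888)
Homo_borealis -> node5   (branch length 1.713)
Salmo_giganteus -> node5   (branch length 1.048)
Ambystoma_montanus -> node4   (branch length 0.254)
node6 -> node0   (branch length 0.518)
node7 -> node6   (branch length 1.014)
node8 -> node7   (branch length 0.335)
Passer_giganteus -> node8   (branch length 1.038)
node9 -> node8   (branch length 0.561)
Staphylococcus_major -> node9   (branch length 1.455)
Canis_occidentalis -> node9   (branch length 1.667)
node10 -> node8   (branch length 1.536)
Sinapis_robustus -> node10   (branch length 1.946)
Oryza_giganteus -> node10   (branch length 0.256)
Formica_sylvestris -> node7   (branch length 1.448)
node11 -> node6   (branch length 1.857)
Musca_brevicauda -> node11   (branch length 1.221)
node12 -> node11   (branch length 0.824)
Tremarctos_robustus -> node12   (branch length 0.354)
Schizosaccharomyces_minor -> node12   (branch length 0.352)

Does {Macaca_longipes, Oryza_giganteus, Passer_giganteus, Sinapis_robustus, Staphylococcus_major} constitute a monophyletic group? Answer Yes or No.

The MRCA of the listed taxa is the root, so the smallest clade containing them is the whole tree.
That clade also contains Ambystoma_montanus, Canis_occidentalis, Enhydra_longipes, Formica_sylvestris, Homo_borealis, Musca_brevicauda, Salamandra_arenarius, Salmo_giganteus, Schizosaccharomyces_minor, Tremarctos_robustus, which are not in the proposed group, so the group is not monophyletic.

No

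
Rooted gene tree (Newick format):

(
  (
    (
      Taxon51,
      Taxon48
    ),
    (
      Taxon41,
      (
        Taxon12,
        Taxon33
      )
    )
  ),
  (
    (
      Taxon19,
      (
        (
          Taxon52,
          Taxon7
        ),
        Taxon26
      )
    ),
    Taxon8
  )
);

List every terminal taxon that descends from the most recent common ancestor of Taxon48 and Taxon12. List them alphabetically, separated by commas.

Tracing Taxon48: it sits inside (Taxon51,Taxon48).
Tracing Taxon12: it sits inside (Taxon12,Taxon33).
The smallest clade enclosing both is ((Taxon51,Taxon48),(Taxon41,(Taxon12,Taxon33))); the answer is its 5 terminal taxa in alphabetical order.

Taxon12, Taxon33, Taxon41, Taxon48, Taxon51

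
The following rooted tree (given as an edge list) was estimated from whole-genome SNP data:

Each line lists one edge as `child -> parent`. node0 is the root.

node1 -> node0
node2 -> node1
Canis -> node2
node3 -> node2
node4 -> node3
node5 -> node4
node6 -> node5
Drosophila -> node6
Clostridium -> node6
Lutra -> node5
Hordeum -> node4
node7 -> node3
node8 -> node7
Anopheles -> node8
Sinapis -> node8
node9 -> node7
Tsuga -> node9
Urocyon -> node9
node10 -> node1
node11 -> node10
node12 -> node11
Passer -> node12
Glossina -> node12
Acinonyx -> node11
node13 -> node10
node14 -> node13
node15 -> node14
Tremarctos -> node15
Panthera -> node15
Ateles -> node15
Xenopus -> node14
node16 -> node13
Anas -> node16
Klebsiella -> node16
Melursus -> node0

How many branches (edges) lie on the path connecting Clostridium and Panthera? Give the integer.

The MRCA of Clostridium and Panthera is the node subtending ((Canis,((((Drosophila,Clostridium),Lutra),Hordeum),((Anopheles,Sinapis),(Tsuga,Urocyon)))),(((Passer,Glossina),Acinonyx),(((Tremarctos,Panthera,Ateles),Xenopus),(Anas,Klebsiella)))).
From Clostridium up to that node: 6 branches. From Panthera up to the same node: 5 branches. Total: 6 + 5 = 11.

11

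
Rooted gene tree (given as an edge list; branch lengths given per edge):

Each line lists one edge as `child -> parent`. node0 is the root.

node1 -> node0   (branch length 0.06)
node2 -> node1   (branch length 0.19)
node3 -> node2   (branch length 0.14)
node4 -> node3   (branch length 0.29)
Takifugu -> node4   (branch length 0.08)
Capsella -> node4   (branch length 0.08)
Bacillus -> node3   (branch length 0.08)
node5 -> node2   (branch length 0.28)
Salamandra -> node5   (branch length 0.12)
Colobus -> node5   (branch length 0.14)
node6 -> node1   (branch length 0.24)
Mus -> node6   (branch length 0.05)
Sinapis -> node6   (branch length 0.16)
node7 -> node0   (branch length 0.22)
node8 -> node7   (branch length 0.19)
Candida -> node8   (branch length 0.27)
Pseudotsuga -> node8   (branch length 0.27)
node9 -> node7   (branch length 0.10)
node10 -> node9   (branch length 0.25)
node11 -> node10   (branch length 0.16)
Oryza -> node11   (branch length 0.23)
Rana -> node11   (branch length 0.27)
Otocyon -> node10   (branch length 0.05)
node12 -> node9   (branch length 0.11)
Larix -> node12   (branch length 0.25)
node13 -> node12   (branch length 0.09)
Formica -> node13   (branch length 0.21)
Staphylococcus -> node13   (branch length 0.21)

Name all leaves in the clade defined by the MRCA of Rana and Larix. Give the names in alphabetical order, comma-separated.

Formica, Larix, Oryza, Otocyon, Rana, Staphylococcus

Tracing Rana: it sits inside (Oryza,Rana).
Tracing Larix: it sits inside (Larix,(Formica,Staphylococcus)).
The smallest clade enclosing both is (((Oryza,Rana),Otocyon),(Larix,(Formica,Staphylococcus))); the answer is its 6 terminal taxa in alphabetical order.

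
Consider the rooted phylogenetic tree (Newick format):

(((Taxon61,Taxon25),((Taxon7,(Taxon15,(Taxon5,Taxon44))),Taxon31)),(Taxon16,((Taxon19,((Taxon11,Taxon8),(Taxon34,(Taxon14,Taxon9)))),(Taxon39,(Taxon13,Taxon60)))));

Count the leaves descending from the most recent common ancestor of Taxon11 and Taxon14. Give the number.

5

The MRCA of Taxon11 and Taxon14 is the node subtending ((Taxon11,Taxon8),(Taxon34,(Taxon14,Taxon9))).
That clade contains 5 terminal taxa: Taxon11, Taxon14, Taxon34, Taxon8, Taxon9.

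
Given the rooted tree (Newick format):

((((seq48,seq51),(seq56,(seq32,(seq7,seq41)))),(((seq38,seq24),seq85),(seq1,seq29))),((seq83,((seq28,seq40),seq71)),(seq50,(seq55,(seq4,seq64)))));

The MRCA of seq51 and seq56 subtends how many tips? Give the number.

6

The MRCA of seq51 and seq56 is the node subtending ((seq48,seq51),(seq56,(seq32,(seq7,seq41)))).
That clade contains 6 terminal taxa: seq32, seq41, seq48, seq51, seq56, seq7.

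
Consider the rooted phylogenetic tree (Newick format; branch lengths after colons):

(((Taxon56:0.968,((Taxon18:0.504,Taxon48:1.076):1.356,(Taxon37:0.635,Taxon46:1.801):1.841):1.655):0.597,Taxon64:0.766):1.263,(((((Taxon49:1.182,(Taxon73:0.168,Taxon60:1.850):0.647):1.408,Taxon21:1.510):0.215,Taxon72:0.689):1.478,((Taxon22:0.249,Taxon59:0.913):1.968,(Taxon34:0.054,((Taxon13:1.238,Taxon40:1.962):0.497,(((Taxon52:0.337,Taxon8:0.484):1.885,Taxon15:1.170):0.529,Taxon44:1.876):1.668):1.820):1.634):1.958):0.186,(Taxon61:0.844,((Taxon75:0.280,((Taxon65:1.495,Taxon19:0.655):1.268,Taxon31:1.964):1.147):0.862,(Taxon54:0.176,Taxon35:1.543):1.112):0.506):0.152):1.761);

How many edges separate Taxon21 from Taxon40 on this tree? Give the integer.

The MRCA of Taxon21 and Taxon40 is the node subtending ((((Taxon49,(Taxon73,Taxon60)),Taxon21),Taxon72),((Taxon22,Taxon59),(Taxon34,((Taxon13,Taxon40),(((Taxon52,Taxon8),Taxon15),Taxon44))))).
From Taxon21 up to that node: 3 branches. From Taxon40 up to the same node: 5 branches. Total: 3 + 5 = 8.

8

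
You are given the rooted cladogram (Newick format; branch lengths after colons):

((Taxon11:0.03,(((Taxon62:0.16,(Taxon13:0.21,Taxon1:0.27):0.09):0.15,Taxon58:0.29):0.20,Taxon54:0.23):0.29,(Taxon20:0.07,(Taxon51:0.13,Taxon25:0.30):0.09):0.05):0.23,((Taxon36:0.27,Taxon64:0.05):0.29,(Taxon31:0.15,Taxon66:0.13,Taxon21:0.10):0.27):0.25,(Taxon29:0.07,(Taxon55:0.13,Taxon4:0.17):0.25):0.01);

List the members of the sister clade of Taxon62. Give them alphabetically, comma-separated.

Taxon62 attaches to the tree at the node subtending (Taxon62,(Taxon13,Taxon1)).
The other lineage descending from that same node — the sister group — is (Taxon13,Taxon1); its 2 tips in alphabetical order are the answer.

Taxon1, Taxon13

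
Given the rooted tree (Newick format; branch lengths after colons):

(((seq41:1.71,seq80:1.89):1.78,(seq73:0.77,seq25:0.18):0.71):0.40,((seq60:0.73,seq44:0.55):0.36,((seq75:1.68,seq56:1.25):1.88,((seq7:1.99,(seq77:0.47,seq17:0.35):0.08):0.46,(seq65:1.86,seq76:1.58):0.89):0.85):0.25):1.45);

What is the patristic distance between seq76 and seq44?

4.48

The path runs seq76 → … → MRCA → … → seq44; the MRCA is the node subtending ((seq60,seq44),((seq75,seq56),((seq7,(seq77,seq17)),(seq65,seq76)))).
Branch lengths along that path: 1.58 + 0.89 + 0.85 + 0.25 + 0.36 + 0.55 = 4.48.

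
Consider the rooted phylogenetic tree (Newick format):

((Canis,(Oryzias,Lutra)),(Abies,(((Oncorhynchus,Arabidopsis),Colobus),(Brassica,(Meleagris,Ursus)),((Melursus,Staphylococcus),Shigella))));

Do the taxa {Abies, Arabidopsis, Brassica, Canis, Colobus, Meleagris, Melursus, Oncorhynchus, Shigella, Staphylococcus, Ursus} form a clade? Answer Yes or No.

No

The MRCA of the listed taxa is the root, so the smallest clade containing them is the whole tree.
That clade also contains Lutra, Oryzias, which are not in the proposed group, so the group is not monophyletic.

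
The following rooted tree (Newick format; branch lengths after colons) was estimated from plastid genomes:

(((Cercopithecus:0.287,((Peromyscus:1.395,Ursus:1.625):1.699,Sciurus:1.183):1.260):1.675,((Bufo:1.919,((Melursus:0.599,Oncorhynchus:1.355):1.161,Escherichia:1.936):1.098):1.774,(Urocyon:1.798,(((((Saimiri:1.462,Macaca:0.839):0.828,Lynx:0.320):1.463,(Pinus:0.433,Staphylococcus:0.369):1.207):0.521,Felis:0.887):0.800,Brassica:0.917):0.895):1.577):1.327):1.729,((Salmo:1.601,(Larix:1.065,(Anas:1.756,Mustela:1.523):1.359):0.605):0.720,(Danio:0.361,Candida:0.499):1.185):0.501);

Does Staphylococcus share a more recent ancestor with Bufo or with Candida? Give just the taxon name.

The MRCA of Staphylococcus and Bufo subtends ((Bufo,((Melursus,Oncorhynchus),Escherichia)),(Urocyon,(((((Saimiri,Macaca),Lynx),(Pinus,Staphylococcus)),Felis),Brassica))) (12 taxa).
The MRCA of Staphylococcus and Candida is the root, subtending the entire tree (22 taxa).
The first is nested inside the second, so Staphylococcus shares a more recent common ancestor with Bufo.

Bufo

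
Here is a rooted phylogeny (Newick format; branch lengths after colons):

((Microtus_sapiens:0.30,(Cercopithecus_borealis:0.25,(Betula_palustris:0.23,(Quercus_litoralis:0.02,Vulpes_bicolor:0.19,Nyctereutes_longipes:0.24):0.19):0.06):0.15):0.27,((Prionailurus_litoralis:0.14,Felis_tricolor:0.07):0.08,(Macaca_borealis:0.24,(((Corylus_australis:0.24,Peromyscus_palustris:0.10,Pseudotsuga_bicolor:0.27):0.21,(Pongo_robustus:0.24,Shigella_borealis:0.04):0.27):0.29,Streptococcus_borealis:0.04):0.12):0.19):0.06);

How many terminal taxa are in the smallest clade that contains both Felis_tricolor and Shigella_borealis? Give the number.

The MRCA of Felis_tricolor and Shigella_borealis is the node subtending ((Prionailurus_litoralis,Felis_tricolor),(Macaca_borealis,(((Corylus_australis,Peromyscus_palustris,Pseudotsuga_bicolor),(Pongo_robustus,Shigella_borealis)),Streptococcus_borealis))).
That clade contains 9 terminal taxa: Corylus_australis, Felis_tricolor, Macaca_borealis, Peromyscus_palustris, Pongo_robustus, Prionailurus_litoralis, Pseudotsuga_bicolor, Shigella_borealis, Streptococcus_borealis.

9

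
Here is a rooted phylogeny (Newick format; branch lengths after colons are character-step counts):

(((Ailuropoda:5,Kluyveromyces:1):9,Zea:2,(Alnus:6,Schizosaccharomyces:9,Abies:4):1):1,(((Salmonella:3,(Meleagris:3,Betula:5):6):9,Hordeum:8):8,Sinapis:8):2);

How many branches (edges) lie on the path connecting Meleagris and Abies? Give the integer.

The MRCA of Meleagris and Abies is the root of the tree.
From Meleagris up to that node: 5 branches. From Abies up to the same node: 3 branches. Total: 5 + 3 = 8.

8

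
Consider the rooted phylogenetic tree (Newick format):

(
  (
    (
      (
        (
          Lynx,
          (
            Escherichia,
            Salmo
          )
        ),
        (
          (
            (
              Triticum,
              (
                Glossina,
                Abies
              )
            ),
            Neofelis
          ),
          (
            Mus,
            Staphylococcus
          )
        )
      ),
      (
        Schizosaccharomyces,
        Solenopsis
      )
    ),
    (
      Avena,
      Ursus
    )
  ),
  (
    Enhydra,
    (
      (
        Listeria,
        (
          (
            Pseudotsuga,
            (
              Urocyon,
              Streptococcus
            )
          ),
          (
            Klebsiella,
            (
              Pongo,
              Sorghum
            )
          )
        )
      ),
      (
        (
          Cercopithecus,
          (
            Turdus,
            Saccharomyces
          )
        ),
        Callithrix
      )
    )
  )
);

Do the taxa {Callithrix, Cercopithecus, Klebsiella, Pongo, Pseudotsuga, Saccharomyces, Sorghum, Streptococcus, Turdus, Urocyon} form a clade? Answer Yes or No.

No

The MRCA of the listed taxa subtends ((Listeria,((Pseudotsuga,(Urocyon,Streptococcus)),(Klebsiella,(Pongo,Sorghum)))),((Cercopithecus,(Turdus,Saccharomyces)),Callithrix)).
That clade also contains Listeria, which is not in the proposed group, so the group is not monophyletic.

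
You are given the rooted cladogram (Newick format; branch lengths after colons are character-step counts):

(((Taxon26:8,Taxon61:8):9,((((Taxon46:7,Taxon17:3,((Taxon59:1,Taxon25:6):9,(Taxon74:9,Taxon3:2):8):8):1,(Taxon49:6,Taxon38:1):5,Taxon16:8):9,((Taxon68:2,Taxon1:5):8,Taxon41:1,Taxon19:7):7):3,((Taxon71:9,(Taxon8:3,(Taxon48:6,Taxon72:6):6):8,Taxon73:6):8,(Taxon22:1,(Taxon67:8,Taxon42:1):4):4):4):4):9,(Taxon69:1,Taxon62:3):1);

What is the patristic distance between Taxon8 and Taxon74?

The path runs Taxon8 → … → MRCA → … → Taxon74; the MRCA is the node subtending ((((Taxon46,Taxon17,((Taxon59,Taxon25),(Taxon74,Taxon3))),(Taxon49,Taxon38),Taxon16),((Taxon68,Taxon1),Taxon41,Taxon19)),((Taxon71,(Taxon8,(Taxon48,Taxon72)),Taxon73),(Taxon22,(Taxon67,Taxon42)))).
Branch lengths along that path: 3 + 8 + 8 + 4 + 3 + 9 + 1 + 8 + 8 + 9 = 61.

61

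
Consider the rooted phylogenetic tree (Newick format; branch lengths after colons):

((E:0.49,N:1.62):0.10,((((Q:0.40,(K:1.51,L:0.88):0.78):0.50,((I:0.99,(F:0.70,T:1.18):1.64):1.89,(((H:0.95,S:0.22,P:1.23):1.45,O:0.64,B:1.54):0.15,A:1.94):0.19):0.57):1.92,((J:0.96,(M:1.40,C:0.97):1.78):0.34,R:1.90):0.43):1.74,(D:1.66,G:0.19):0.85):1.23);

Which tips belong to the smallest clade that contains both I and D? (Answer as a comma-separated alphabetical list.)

Tracing I: it sits inside (I,(F,T)).
Tracing D: it sits inside (D,G).
The smallest clade enclosing both is ((((Q,(K,L)),((I,(F,T)),(((H,S,P),O,B),A))),((J,(M,C)),R)),(D,G)); the answer is its 18 terminal taxa in alphabetical order.

A, B, C, D, F, G, H, I, J, K, L, M, O, P, Q, R, S, T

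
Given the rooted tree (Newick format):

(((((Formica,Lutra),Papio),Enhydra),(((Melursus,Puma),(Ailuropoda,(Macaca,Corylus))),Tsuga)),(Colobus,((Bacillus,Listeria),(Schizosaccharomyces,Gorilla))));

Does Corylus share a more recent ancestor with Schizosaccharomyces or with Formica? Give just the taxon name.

The MRCA of Corylus and Formica subtends ((((Formica,Lutra),Papio),Enhydra),(((Melursus,Puma),(Ailuropoda,(Macaca,Corylus))),Tsuga)) (10 taxa).
The MRCA of Corylus and Schizosaccharomyces is the root, subtending the entire tree (15 taxa).
The first is nested inside the second, so Corylus shares a more recent common ancestor with Formica.

Formica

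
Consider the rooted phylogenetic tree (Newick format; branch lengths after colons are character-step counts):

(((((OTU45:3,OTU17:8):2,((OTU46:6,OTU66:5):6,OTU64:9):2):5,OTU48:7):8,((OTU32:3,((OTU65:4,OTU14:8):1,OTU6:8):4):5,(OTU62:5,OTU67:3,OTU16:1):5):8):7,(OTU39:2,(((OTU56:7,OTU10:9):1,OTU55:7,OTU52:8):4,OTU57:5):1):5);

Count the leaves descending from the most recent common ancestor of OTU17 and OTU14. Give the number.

13

The MRCA of OTU17 and OTU14 is the node subtending ((((OTU45,OTU17),((OTU46,OTU66),OTU64)),OTU48),((OTU32,((OTU65,OTU14),OTU6)),(OTU62,OTU67,OTU16))).
That clade contains 13 terminal taxa: OTU14, OTU16, OTU17, OTU32, OTU45, OTU46, OTU48, OTU6, OTU62, OTU64, OTU65, OTU66, OTU67.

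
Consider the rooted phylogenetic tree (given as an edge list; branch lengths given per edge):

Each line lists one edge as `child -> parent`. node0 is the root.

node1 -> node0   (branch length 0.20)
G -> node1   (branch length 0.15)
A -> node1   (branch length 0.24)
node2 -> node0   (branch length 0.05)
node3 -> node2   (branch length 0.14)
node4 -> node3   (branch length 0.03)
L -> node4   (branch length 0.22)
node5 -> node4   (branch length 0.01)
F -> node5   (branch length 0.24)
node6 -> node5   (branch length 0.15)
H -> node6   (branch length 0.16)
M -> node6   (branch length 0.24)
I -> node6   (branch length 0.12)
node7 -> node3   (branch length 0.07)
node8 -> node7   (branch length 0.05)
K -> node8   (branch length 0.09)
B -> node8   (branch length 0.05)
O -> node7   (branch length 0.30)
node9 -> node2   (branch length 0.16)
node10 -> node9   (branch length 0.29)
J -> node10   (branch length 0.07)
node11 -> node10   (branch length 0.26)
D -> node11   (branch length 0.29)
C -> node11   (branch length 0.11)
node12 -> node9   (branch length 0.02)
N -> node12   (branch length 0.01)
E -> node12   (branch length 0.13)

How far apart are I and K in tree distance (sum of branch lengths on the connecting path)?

The path runs I → … → MRCA → … → K; the MRCA is the node subtending ((L,(F,(H,M,I))),((K,B),O)).
Branch lengths along that path: 0.12 + 0.15 + 0.01 + 0.03 + 0.07 + 0.05 + 0.09 = 0.52.

0.52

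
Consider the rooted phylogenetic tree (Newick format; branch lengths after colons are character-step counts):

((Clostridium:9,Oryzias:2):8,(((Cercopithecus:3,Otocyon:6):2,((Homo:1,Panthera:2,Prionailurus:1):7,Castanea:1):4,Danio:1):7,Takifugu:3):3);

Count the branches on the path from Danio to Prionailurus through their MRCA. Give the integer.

4

The MRCA of Danio and Prionailurus is the node subtending ((Cercopithecus,Otocyon),((Homo,Panthera,Prionailurus),Castanea),Danio).
From Danio up to that node: 1 branch. From Prionailurus up to the same node: 3 branches. Total: 1 + 3 = 4.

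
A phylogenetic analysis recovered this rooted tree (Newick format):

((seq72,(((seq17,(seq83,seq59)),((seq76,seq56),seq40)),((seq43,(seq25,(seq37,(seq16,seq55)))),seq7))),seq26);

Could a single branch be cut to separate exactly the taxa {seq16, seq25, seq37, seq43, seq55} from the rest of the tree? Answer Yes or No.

Yes

The most recent common ancestor of these taxa subtends (seq43,(seq25,(seq37,(seq16,seq55)))).
That clade has exactly 5 tips — every listed taxon and nothing else — so the group is monophyletic.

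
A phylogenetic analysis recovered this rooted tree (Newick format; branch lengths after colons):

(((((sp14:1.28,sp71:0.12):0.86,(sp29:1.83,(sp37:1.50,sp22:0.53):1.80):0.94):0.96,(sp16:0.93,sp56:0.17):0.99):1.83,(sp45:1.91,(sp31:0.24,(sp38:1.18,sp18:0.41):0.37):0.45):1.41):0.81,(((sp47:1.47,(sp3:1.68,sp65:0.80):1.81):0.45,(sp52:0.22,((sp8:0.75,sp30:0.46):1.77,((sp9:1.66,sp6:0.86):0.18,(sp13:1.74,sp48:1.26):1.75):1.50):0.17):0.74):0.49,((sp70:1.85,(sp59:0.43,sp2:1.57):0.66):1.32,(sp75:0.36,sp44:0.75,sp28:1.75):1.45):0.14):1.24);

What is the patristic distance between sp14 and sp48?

12.89

The path runs sp14 → … → MRCA → … → sp48; the MRCA is the root of the tree.
Branch lengths along that path: 1.28 + 0.86 + 0.96 + 1.83 + 0.81 + 1.24 + 0.49 + 0.74 + 0.17 + 1.50 + 1.75 + 1.26 = 12.89.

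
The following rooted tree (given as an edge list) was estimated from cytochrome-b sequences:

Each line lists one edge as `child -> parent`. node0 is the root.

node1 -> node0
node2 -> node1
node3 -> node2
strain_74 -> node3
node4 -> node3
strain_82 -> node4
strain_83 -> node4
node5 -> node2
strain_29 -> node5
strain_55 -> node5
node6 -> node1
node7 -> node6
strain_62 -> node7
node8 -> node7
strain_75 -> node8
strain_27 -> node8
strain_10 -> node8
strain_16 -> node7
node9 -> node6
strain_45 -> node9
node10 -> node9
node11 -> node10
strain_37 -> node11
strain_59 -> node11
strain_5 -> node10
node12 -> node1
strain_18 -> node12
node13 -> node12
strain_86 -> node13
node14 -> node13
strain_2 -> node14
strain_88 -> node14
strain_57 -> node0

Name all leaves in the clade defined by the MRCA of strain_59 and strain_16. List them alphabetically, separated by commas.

Tracing strain_59: it sits inside (strain_37,strain_59).
Tracing strain_16: it sits inside (strain_62,(strain_75,strain_27,strain_10),strain_16).
The smallest clade enclosing both is ((strain_62,(strain_75,strain_27,strain_10),strain_16),(strain_45,((strain_37,strain_59),strain_5))); the answer is its 9 terminal taxa in alphabetical order.

strain_10, strain_16, strain_27, strain_37, strain_45, strain_5, strain_59, strain_62, strain_75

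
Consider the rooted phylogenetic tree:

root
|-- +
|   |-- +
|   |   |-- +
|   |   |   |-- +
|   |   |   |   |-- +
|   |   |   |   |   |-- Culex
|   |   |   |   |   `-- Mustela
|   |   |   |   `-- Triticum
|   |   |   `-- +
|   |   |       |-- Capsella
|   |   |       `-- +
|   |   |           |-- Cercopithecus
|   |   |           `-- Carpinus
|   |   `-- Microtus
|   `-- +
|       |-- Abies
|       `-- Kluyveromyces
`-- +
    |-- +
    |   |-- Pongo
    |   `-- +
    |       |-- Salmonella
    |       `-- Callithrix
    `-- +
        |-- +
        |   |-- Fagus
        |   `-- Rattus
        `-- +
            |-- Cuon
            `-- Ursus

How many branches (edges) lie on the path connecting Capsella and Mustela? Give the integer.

The MRCA of Capsella and Mustela is the node subtending (((Culex,Mustela),Triticum),(Capsella,(Cercopithecus,Carpinus))).
From Capsella up to that node: 2 branches. From Mustela up to the same node: 3 branches. Total: 2 + 3 = 5.

5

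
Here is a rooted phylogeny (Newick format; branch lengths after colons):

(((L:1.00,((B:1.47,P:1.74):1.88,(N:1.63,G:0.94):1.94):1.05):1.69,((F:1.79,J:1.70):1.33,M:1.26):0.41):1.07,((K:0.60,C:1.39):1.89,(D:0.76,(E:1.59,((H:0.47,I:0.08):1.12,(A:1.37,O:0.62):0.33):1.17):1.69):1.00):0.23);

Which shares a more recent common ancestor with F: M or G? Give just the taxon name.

The MRCA of F and M subtends ((F,J),M) (3 taxa).
The MRCA of F and G subtends ((L,((B,P),(N,G))),((F,J),M)) (8 taxa).
The first is nested inside the second, so F shares a more recent common ancestor with M.

M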